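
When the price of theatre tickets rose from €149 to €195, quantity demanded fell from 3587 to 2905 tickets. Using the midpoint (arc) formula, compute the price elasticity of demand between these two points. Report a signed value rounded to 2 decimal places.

%ΔQ = (2905 − 3587) / [(3587 + 2905)/2] = -682/3246 = -0.210104…
%ΔP = (195 − 149) / [(149 + 195)/2] = 46/172 = 0.267441…
Arc Ed = %ΔQ / %ΔP = (-682/3246) / (46/172) = -0.7856…

-0.79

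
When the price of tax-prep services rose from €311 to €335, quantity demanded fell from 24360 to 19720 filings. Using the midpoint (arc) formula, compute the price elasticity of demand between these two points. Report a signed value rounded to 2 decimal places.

-2.83

%ΔQ = (19720 − 24360) / [(24360 + 19720)/2] = -4640/22040 = -0.210526…
%ΔP = (335 − 311) / [(311 + 335)/2] = 24/323 = 0.074303…
Arc Ed = %ΔQ / %ΔP = (-4640/22040) / (24/323) = -2.8333…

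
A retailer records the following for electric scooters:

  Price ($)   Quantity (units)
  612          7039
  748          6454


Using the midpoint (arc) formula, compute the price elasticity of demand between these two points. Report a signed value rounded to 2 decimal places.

%ΔQ = (6454 − 7039) / [(7039 + 6454)/2] = -585/6746.5 = -0.086711…
%ΔP = (748 − 612) / [(612 + 748)/2] = 136/680 = 0.2
Arc Ed = %ΔQ / %ΔP = (-585/6746.5) / (136/680) = -0.4335…

-0.43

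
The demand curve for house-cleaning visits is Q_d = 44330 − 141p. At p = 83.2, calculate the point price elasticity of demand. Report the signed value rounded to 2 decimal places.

-0.36

dQ_d/dp = −141. At p = 83.2, Q_d = 44330 − 141(83.2) = 32598.8.
Ed = (dQ_d/dp)·(p/Q_d) = −141 × (83.2/32598.8) = -0.3598…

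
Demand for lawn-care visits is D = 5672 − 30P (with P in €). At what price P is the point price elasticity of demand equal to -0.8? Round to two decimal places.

84.03

Ed = −30P/(5672 − 30P). Set this equal to -0.8:
30P = 0.8·(5672 − 30P) ⇒ 30P(1 + 0.8) = 0.8·5672
P = 0.8·5672 / (30·1.8) = 84.0296…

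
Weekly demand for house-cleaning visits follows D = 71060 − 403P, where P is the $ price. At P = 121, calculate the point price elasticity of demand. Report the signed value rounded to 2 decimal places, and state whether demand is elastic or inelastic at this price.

dD/dP = −403. At P = 121, D = 71060 − 403(121) = 22297.
Ed = (dD/dP)·(P/D) = −403 × (121/22297) = -2.1869…
|Ed| = 2.19 > 1, so demand is elastic.

-2.19; elastic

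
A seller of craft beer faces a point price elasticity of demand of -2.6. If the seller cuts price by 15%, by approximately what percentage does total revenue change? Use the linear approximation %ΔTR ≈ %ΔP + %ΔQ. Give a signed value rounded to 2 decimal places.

%ΔQ ≈ Ed × %ΔP = (-2.6) × (-15%) = +39.0000%
%ΔTR ≈ %ΔP + %ΔQ = (-15%) + (+39.0000%) = +24.0000%

+24.00%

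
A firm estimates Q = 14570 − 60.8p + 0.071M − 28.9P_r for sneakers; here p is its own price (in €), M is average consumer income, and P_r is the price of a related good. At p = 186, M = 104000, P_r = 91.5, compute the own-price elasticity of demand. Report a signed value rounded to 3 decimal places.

At the given values, Q = 14570 − 60.8(186) + 0.071(104000) − 28.9(91.5) = 8000.85.
∂Q/∂p = −60.8.
E = (-60.8) × (186/8000.85) = -1.41344…

-1.413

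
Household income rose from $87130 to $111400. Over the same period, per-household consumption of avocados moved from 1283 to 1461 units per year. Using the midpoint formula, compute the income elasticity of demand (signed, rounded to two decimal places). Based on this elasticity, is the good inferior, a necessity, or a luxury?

%ΔQ = (1461 − 1283)/[( 1283 + 1461)/2] = 178/1372 = 0.129737…
%ΔIncome = (111400 − 87130)/[( 87130 + 111400)/2] = 24270/99265 = 0.244497…
E_income = (178/1372) / (24270/99265) = 0.5306…
0 < E_income < 1 ⇒ normal good, necessity.

0.53; necessity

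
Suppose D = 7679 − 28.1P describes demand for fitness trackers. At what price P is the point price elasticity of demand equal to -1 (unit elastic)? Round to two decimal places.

Ed = −28.1P/(7679 − 28.1P). Set this equal to -1:
28.1P = 1·(7679 − 28.1P) ⇒ 28.1P(1 + 1) = 1·7679
P = 1·7679 / (28.1·2) = 136.6370…

136.64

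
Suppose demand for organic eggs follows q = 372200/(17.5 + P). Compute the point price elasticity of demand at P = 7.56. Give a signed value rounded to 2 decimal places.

-0.30

dq/dP = −372200/(17.5 + P)² = -592.672. At P = 7.56, q = 14852.4.
Ed = (dq/dP)·(P/q) = (-592.672) × (7.56/14852.4) = -0.3016…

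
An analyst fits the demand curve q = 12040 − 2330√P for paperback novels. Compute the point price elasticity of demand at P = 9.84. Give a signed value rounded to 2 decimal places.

-0.77

dq/dP = −2330/(2√P) = -371.388. At P = 9.84, q = 4731.08.
Ed = (dq/dP)·(P/q) = (-371.388) × (9.84/4731.08) = -0.7724…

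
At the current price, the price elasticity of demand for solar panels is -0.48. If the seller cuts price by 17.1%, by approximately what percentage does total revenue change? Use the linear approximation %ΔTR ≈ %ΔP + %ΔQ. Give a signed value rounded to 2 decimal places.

-8.89%

%ΔQ ≈ Ed × %ΔP = (-0.48) × (-17.1%) = +8.2080%
%ΔTR ≈ %ΔP + %ΔQ = (-17.1%) + (+8.2080%) = -8.8920%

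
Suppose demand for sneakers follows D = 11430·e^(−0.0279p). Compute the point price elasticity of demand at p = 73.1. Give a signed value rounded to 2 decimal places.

-2.04

dD/dp = −0.0279·D = -41.4869. At p = 73.1, D = 1486.99.
Ed = (dD/dp)·(p/D) = (-41.4869) × (73.1/1486.99) = -2.0394…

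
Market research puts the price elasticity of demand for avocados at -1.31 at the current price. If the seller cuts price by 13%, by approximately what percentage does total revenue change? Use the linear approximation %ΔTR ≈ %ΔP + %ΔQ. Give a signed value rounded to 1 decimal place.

%ΔQ ≈ Ed × %ΔP = (-1.31) × (-13%) = +17.0300%
%ΔTR ≈ %ΔP + %ΔQ = (-13%) + (+17.0300%) = +4.0300%

+4.0%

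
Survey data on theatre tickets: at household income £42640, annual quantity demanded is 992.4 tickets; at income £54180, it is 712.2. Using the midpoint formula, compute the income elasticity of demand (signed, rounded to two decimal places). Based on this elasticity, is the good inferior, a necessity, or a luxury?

%ΔQ = (712.2 − 992.4)/[( 992.4 + 712.2)/2] = -280.2/852.3 = -0.328757…
%ΔIncome = (54180 − 42640)/[( 42640 + 54180)/2] = 11540/48410 = 0.238380…
E_income = (-280.2/852.3) / (11540/48410) = -1.3791…
E_income < 0 ⇒ inferior good.

-1.38; inferior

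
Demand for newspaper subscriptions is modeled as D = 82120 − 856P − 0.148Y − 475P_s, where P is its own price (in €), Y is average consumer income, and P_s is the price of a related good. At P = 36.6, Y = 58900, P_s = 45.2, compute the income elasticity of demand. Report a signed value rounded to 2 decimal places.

At the given values, D = 82120 − 856(36.6) − 0.148(58900) − 475(45.2) = 20603.2.
∂D/∂Y = -0.148.
E = (-0.148) × (58900/20603.2) = -0.4230…

-0.42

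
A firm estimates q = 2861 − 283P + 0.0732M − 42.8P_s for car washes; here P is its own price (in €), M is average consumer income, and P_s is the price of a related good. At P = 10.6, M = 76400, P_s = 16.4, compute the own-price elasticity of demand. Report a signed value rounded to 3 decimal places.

-0.631

At the given values, q = 2861 − 283(10.6) + 0.0732(76400) − 42.8(16.4) = 4751.76.
∂q/∂P = −283.
E = (-283) × (10.6/4751.76) = -0.63130…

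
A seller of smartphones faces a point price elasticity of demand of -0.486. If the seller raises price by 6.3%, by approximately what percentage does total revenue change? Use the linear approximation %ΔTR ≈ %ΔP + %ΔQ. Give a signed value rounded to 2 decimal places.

%ΔQ ≈ Ed × %ΔP = (-0.486) × (+6.3%) = -3.0618%
%ΔTR ≈ %ΔP + %ΔQ = (+6.3%) + (-3.0618%) = +3.2382%

+3.24%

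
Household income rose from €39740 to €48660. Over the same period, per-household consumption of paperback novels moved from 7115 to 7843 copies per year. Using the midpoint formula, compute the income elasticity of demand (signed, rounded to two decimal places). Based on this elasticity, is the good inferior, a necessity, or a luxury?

0.48; necessity

%ΔQ = (7843 − 7115)/[( 7115 + 7843)/2] = 728/7479 = 0.097339…
%ΔIncome = (48660 − 39740)/[( 39740 + 48660)/2] = 8920/44200 = 0.201809…
E_income = (728/7479) / (8920/44200) = 0.4823…
0 < E_income < 1 ⇒ normal good, necessity.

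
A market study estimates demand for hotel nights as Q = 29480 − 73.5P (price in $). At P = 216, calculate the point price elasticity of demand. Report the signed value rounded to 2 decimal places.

-1.17

dQ/dP = −73.5. At P = 216, Q = 29480 − 73.5(216) = 13604.
Ed = (dQ/dP)·(P/Q) = −73.5 × (216/13604) = -1.1670…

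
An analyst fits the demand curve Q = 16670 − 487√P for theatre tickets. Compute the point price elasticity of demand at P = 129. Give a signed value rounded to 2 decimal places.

-0.25

dQ/dP = −487/(2√P) = -21.439. At P = 129, Q = 11138.7.
Ed = (dQ/dP)·(P/Q) = (-21.439) × (129/11138.7) = -0.2482…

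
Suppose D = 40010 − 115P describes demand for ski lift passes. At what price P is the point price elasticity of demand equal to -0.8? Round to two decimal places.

Ed = −115P/(40010 − 115P). Set this equal to -0.8:
115P = 0.8·(40010 − 115P) ⇒ 115P(1 + 0.8) = 0.8·40010
P = 0.8·40010 / (115·1.8) = 154.6280…

154.63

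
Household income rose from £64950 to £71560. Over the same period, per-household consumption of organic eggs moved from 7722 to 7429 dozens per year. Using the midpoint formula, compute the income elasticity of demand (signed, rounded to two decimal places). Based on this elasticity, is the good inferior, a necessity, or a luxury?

-0.40; inferior

%ΔQ = (7429 − 7722)/[( 7722 + 7429)/2] = -293/7575.5 = -0.038677…
%ΔIncome = (71560 − 64950)/[( 64950 + 71560)/2] = 6610/68255 = 0.096842…
E_income = (-293/7575.5) / (6610/68255) = -0.3993…
E_income < 0 ⇒ inferior good.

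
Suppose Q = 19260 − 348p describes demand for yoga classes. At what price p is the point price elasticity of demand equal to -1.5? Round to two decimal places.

Ed = −348p/(19260 − 348p). Set this equal to -1.5:
348p = 1.5·(19260 − 348p) ⇒ 348p(1 + 1.5) = 1.5·19260
p = 1.5·19260 / (348·2.5) = 33.2068…

33.21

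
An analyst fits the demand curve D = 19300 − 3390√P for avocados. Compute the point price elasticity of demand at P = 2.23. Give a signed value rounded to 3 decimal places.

-0.178

dD/dP = −3390/(2√P) = -1135.06. At P = 2.23, D = 14237.7.
Ed = (dD/dP)·(P/D) = (-1135.06) × (2.23/14237.7) = -0.17778…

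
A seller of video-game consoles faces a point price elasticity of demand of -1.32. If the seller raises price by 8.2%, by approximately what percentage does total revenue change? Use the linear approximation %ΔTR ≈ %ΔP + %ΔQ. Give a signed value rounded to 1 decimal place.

%ΔQ ≈ Ed × %ΔP = (-1.32) × (+8.2%) = -10.8240%
%ΔTR ≈ %ΔP + %ΔQ = (+8.2%) + (-10.8240%) = -2.6240%

-2.6%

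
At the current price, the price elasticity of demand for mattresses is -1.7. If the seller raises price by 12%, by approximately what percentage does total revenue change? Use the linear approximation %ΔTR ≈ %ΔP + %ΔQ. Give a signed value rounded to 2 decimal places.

%ΔQ ≈ Ed × %ΔP = (-1.7) × (+12%) = -20.4000%
%ΔTR ≈ %ΔP + %ΔQ = (+12%) + (-20.4000%) = -8.4000%

-8.40%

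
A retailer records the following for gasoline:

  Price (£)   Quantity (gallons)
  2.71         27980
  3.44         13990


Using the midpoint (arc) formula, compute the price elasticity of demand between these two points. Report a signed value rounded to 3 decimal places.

%ΔQ = (13990 − 27980) / [(27980 + 13990)/2] = -13990/20985 = -0.666666…
%ΔP = (3.44 − 2.71) / [(2.71 + 3.44)/2] = 0.73/3.075 = 0.237398…
Arc Ed = %ΔQ / %ΔP = (-13990/20985) / (0.73/3.075) = -2.80821…

-2.808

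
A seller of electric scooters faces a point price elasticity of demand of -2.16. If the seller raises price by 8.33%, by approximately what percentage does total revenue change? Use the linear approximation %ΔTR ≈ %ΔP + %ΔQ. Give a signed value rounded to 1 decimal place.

-9.7%

%ΔQ ≈ Ed × %ΔP = (-2.16) × (+8.33%) = -17.9928%
%ΔTR ≈ %ΔP + %ΔQ = (+8.33%) + (-17.9928%) = -9.6628%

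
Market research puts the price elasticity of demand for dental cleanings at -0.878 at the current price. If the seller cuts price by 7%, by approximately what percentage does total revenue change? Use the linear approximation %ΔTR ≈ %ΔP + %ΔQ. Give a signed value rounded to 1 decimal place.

-0.9%

%ΔQ ≈ Ed × %ΔP = (-0.878) × (-7%) = +6.1460%
%ΔTR ≈ %ΔP + %ΔQ = (-7%) + (+6.1460%) = -0.8540%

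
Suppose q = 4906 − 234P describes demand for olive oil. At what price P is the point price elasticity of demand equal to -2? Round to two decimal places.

13.98

Ed = −234P/(4906 − 234P). Set this equal to -2:
234P = 2·(4906 − 234P) ⇒ 234P(1 + 2) = 2·4906
P = 2·4906 / (234·3) = 13.9772…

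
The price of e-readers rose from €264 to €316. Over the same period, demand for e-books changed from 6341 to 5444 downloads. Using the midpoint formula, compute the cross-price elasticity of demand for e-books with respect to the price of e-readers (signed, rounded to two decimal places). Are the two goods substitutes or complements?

-0.85; complements

%ΔQ_{e-books} = (5444 − 6341)/avg = -897/5892.5 = -0.152227…
%ΔP_{e-readers} = (316 − 264)/avg = 52/290 = 0.179310…
E_cross = (-897/5892.5) / (52/290) = -0.8489…
E_cross < 0 ⇒ the goods are complements.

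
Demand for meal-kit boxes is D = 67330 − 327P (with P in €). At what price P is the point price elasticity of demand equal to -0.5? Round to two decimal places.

Ed = −327P/(67330 − 327P). Set this equal to -0.5:
327P = 0.5·(67330 − 327P) ⇒ 327P(1 + 0.5) = 0.5·67330
P = 0.5·67330 / (327·1.5) = 68.6340…

68.63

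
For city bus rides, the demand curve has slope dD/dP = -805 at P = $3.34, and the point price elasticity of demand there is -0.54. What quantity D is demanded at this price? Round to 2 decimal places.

Ed = (dD/dP)·(P/D) ⇒ D = (dD/dP)·P/Ed = (-805)·3.34/(-0.54) = 4979.0740…

4979.07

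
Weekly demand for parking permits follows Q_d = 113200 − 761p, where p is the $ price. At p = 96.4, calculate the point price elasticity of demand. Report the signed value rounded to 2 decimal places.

-1.84

dQ_d/dp = −761. At p = 96.4, Q_d = 113200 − 761(96.4) = 39839.6.
Ed = (dQ_d/dp)·(p/Q_d) = −761 × (96.4/39839.6) = -1.8413…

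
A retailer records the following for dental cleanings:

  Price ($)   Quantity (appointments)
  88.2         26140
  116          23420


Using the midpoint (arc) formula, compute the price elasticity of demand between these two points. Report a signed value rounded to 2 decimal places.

%ΔQ = (23420 − 26140) / [(26140 + 23420)/2] = -2720/24780 = -0.109765…
%ΔP = (116 − 88.2) / [(88.2 + 116)/2] = 27.8/102.1 = 0.272282…
Arc Ed = %ΔQ / %ΔP = (-2720/24780) / (27.8/102.1) = -0.4031…

-0.40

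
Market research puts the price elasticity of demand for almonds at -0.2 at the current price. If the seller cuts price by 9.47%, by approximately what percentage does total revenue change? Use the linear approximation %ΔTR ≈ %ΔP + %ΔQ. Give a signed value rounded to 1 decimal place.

-7.6%

%ΔQ ≈ Ed × %ΔP = (-0.2) × (-9.47%) = +1.8940%
%ΔTR ≈ %ΔP + %ΔQ = (-9.47%) + (+1.8940%) = -7.5760%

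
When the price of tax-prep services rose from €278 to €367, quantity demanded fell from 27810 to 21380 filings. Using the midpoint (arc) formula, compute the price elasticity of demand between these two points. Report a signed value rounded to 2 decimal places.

-0.95

%ΔQ = (21380 − 27810) / [(27810 + 21380)/2] = -6430/24595 = -0.261435…
%ΔP = (367 − 278) / [(278 + 367)/2] = 89/322.5 = 0.275968…
Arc Ed = %ΔQ / %ΔP = (-6430/24595) / (89/322.5) = -0.9473…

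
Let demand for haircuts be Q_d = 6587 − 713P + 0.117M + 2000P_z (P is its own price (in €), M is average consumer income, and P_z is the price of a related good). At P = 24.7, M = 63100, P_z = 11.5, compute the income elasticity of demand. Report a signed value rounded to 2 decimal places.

At the given values, Q_d = 6587 − 713(24.7) + 0.117(63100) + 2000(11.5) = 19358.6.
∂Q_d/∂M = 0.117.
E = (0.117) × (63100/19358.6) = 0.3813…

0.38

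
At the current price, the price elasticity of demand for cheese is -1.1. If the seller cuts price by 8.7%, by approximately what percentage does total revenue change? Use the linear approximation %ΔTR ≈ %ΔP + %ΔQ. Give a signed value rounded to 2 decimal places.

+0.87%

%ΔQ ≈ Ed × %ΔP = (-1.1) × (-8.7%) = +9.5700%
%ΔTR ≈ %ΔP + %ΔQ = (-8.7%) + (+9.5700%) = +0.8700%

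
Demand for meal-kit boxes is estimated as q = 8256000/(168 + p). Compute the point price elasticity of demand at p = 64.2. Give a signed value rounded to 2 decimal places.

dq/dp = −8256000/(168 + p)² = -153.125. At p = 64.2, q = 35555.6.
Ed = (dq/dp)·(p/q) = (-153.125) × (64.2/35555.6) = -0.2764…

-0.28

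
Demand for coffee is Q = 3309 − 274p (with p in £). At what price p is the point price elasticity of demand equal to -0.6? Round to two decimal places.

4.53

Ed = −274p/(3309 − 274p). Set this equal to -0.6:
274p = 0.6·(3309 − 274p) ⇒ 274p(1 + 0.6) = 0.6·3309
p = 0.6·3309 / (274·1.6) = 4.5287…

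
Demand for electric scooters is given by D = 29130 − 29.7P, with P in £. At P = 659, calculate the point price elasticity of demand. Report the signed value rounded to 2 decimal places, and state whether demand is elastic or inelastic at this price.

dD/dP = −29.7. At P = 659, D = 29130 − 29.7(659) = 9557.7.
Ed = (dD/dP)·(P/D) = −29.7 × (659/9557.7) = -2.0478…
|Ed| = 2.05 > 1, so demand is elastic.

-2.05; elastic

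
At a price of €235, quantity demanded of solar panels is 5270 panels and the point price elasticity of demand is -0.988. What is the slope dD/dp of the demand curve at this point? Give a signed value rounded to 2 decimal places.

Ed = (dD/dp)·(p/D) ⇒ dD/dp = Ed·D/p = (-0.988)·5270/235 = -22.1564…

-22.16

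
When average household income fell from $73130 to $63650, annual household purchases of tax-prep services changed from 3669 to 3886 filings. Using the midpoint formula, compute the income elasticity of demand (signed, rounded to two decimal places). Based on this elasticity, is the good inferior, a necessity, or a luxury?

-0.41; inferior

%ΔQ = (3886 − 3669)/[( 3669 + 3886)/2] = 217/3777.5 = 0.057445…
%ΔIncome = (63650 − 73130)/[( 73130 + 63650)/2] = -9480/68390 = -0.138616…
E_income = (217/3777.5) / (-9480/68390) = -0.4144…
E_income < 0 ⇒ inferior good.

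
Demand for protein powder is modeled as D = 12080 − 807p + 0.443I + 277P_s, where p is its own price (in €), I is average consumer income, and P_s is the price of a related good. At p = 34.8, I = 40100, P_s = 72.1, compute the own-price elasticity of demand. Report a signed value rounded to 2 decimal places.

-1.29

At the given values, D = 12080 − 807(34.8) + 0.443(40100) + 277(72.1) = 21732.4.
∂D/∂p = −807.
E = (-807) × (34.8/21732.4) = -1.2922…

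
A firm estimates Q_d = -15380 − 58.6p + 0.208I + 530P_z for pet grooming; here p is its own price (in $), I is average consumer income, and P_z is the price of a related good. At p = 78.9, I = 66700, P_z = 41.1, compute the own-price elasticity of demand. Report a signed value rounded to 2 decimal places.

At the given values, Q_d = -15380 − 58.6(78.9) + 0.208(66700) + 530(41.1) = 15653.06.
∂Q_d/∂p = −58.6.
E = (-58.6) × (78.9/15653.06) = -0.2953…

-0.30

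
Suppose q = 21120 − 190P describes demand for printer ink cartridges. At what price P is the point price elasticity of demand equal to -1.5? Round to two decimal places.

Ed = −190P/(21120 − 190P). Set this equal to -1.5:
190P = 1.5·(21120 − 190P) ⇒ 190P(1 + 1.5) = 1.5·21120
P = 1.5·21120 / (190·2.5) = 66.6947…

66.69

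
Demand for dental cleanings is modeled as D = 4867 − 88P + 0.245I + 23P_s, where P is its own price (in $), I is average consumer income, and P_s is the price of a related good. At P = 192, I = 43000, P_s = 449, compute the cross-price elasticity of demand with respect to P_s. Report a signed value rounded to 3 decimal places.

At the given values, D = 4867 − 88(192) + 0.245(43000) + 23(449) = 8833.
∂D/∂P_s = 23.
E = (23) × (449/8833) = 1.16913…

1.169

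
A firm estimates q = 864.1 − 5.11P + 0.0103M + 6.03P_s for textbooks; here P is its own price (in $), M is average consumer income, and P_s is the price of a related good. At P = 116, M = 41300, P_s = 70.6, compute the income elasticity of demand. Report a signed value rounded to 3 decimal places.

At the given values, q = 864.1 − 5.11(116) + 0.0103(41300) + 6.03(70.6) = 1122.448.
∂q/∂M = 0.0103.
E = (0.0103) × (41300/1122.448) = 0.37898…

0.379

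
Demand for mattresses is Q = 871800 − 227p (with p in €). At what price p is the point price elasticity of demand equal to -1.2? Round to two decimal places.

Ed = −227p/(871800 − 227p). Set this equal to -1.2:
227p = 1.2·(871800 − 227p) ⇒ 227p(1 + 1.2) = 1.2·871800
p = 1.2·871800 / (227·2.2) = 2094.8338…

2094.83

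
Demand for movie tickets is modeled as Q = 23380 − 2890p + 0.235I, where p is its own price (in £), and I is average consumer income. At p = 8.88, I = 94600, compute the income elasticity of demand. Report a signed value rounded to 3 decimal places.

At the given values, Q = 23380 − 2890(8.88) + 0.235(94600) = 19947.8.
∂Q/∂I = 0.235.
E = (0.235) × (94600/19947.8) = 1.11445…

1.114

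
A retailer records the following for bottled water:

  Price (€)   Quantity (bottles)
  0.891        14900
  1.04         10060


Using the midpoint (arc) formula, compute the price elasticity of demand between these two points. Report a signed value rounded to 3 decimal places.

%ΔQ = (10060 − 14900) / [(14900 + 10060)/2] = -4840/12480 = -0.387820…
%ΔP = (1.04 − 0.891) / [(0.891 + 1.04)/2] = 0.149/0.9655 = 0.154324…
Arc Ed = %ΔQ / %ΔP = (-4840/12480) / (0.149/0.9655) = -2.51302…

-2.513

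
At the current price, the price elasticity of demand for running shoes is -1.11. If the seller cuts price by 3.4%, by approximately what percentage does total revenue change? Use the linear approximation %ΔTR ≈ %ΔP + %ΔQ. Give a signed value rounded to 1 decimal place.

+0.4%

%ΔQ ≈ Ed × %ΔP = (-1.11) × (-3.4%) = +3.7740%
%ΔTR ≈ %ΔP + %ΔQ = (-3.4%) + (+3.7740%) = +0.3740%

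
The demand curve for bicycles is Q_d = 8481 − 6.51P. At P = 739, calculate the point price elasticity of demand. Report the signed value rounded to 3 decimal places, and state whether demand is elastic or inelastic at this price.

dQ_d/dP = −6.51. At P = 739, Q_d = 8481 − 6.51(739) = 3670.11.
Ed = (dQ_d/dP)·(P/Q_d) = −6.51 × (739/3670.11) = -1.31082…
|Ed| = 1.311 > 1, so demand is elastic.

-1.311; elastic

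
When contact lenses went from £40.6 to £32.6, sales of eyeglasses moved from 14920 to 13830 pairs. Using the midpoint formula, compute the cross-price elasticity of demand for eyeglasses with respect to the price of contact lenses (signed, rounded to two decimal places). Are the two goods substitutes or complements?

%ΔQ_{eyeglasses} = (13830 − 14920)/avg = -1090/14375 = -0.075826…
%ΔP_{contact lenses} = (32.6 − 40.6)/avg = -8/36.6 = -0.218579…
E_cross = (-1090/14375) / (-8/36.6) = 0.3469…
E_cross > 0 ⇒ the goods are substitutes.

0.35; substitutes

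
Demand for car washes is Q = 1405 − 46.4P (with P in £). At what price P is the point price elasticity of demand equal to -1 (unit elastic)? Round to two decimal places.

15.14

Ed = −46.4P/(1405 − 46.4P). Set this equal to -1:
46.4P = 1·(1405 − 46.4P) ⇒ 46.4P(1 + 1) = 1·1405
P = 1·1405 / (46.4·2) = 15.1400…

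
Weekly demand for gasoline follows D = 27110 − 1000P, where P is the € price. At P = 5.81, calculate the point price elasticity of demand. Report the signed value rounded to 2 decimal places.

dD/dP = −1000. At P = 5.81, D = 27110 − 1000(5.81) = 21300.
Ed = (dD/dP)·(P/D) = −1000 × (5.81/21300) = -0.2727…

-0.27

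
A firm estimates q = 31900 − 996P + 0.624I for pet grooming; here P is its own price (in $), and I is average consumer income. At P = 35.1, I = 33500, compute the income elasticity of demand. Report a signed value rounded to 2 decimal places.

1.17

At the given values, q = 31900 − 996(35.1) + 0.624(33500) = 17844.4.
∂q/∂I = 0.624.
E = (0.624) × (33500/17844.4) = 1.1714…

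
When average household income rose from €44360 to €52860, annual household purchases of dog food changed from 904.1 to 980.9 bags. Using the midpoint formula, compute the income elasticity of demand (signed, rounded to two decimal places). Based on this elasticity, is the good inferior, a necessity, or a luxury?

%ΔQ = (980.9 − 904.1)/[( 904.1 + 980.9)/2] = 76.8/942.5 = 0.081485…
%ΔIncome = (52860 − 44360)/[( 44360 + 52860)/2] = 8500/48610 = 0.174861…
E_income = (76.8/942.5) / (8500/48610) = 0.4660…
0 < E_income < 1 ⇒ normal good, necessity.

0.47; necessity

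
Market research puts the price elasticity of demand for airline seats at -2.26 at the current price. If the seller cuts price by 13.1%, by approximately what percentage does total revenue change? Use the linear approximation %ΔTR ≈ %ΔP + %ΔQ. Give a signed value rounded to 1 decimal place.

+16.5%

%ΔQ ≈ Ed × %ΔP = (-2.26) × (-13.1%) = +29.6060%
%ΔTR ≈ %ΔP + %ΔQ = (-13.1%) + (+29.6060%) = +16.5060%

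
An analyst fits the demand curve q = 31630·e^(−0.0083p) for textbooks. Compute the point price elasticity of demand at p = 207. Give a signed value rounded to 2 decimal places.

-1.72

dq/dp = −0.0083·q = -47.0995. At p = 207, q = 5674.63.
Ed = (dq/dp)·(p/q) = (-47.0995) × (207/5674.63) = -1.7181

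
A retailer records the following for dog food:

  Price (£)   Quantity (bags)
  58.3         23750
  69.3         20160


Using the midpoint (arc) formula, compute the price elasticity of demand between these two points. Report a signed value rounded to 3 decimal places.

%ΔQ = (20160 − 23750) / [(23750 + 20160)/2] = -3590/21955 = -0.163516…
%ΔP = (69.3 − 58.3) / [(58.3 + 69.3)/2] = 11/63.8 = 0.172413…
Arc Ed = %ΔQ / %ΔP = (-3590/21955) / (11/63.8) = -0.94839…

-0.948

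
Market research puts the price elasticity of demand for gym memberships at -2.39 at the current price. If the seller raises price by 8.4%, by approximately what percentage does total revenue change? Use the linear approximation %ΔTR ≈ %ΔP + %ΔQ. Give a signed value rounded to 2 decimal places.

%ΔQ ≈ Ed × %ΔP = (-2.39) × (+8.4%) = -20.0760%
%ΔTR ≈ %ΔP + %ΔQ = (+8.4%) + (-20.0760%) = -11.6760%

-11.68%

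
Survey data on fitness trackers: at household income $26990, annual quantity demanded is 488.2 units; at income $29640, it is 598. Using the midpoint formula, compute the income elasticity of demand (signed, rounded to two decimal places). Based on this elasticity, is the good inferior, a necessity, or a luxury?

2.16; luxury

%ΔQ = (598 − 488.2)/[( 488.2 + 598)/2] = 109.8/543.1 = 0.202172…
%ΔIncome = (29640 − 26990)/[( 26990 + 29640)/2] = 2650/28315 = 0.093589…
E_income = (109.8/543.1) / (2650/28315) = 2.1601…
E_income > 1 ⇒ normal good, luxury.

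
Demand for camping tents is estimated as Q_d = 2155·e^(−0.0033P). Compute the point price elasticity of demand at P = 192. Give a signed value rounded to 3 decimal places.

-0.634

dQ_d/dP = −0.0033·Q_d = -3.77392. At P = 192, Q_d = 1143.61.
Ed = (dQ_d/dP)·(P/Q_d) = (-3.77392) × (192/1143.61) = -0.6336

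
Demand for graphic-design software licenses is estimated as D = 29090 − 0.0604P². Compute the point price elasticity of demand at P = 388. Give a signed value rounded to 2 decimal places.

-0.91

dD/dP = −2·0.0604·P = -46.8704. At P = 388, D = 19997.1424.
Ed = (dD/dP)·(P/D) = (-46.8704) × (388/19997.1424) = -0.9094…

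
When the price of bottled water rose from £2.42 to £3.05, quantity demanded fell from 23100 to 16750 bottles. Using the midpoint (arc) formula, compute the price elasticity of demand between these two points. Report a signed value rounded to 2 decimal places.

%ΔQ = (16750 − 23100) / [(23100 + 16750)/2] = -6350/19925 = -0.318695…
%ΔP = (3.05 − 2.42) / [(2.42 + 3.05)/2] = 0.63/2.735 = 0.230347…
Arc Ed = %ΔQ / %ΔP = (-6350/19925) / (0.63/2.735) = -1.3835…

-1.38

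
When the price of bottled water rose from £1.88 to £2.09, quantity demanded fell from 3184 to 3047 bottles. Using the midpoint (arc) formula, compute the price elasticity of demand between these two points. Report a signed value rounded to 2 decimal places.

-0.42

%ΔQ = (3047 − 3184) / [(3184 + 3047)/2] = -137/3115.5 = -0.043973…
%ΔP = (2.09 − 1.88) / [(1.88 + 2.09)/2] = 0.21/1.985 = 0.105793…
Arc Ed = %ΔQ / %ΔP = (-137/3115.5) / (0.21/1.985) = -0.4156…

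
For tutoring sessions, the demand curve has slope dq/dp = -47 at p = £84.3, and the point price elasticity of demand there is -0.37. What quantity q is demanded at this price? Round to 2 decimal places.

Ed = (dq/dp)·(p/q) ⇒ q = (dq/dp)·p/Ed = (-47)·84.3/(-0.37) = 10708.3783…

10708.38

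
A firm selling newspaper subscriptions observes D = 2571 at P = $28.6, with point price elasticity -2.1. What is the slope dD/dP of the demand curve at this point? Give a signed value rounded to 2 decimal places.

-188.78

Ed = (dD/dP)·(P/D) ⇒ dD/dP = Ed·D/P = (-2.1)·2571/28.6 = -188.7797…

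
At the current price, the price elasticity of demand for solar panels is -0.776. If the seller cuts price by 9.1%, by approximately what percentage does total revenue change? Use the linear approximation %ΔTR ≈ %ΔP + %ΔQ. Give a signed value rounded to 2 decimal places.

%ΔQ ≈ Ed × %ΔP = (-0.776) × (-9.1%) = +7.0616%
%ΔTR ≈ %ΔP + %ΔQ = (-9.1%) + (+7.0616%) = -2.0384%

-2.04%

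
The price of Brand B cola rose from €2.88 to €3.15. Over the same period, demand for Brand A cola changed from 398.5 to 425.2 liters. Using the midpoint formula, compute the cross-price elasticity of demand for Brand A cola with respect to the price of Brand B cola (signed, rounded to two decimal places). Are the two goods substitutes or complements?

0.72; substitutes

%ΔQ_{Brand A cola} = (425.2 − 398.5)/avg = 26.7/411.85 = 0.064829…
%ΔP_{Brand B cola} = (3.15 − 2.88)/avg = 0.27/3.015 = 0.089552…
E_cross = (26.7/411.85) / (0.27/3.015) = 0.7239…
E_cross > 0 ⇒ the goods are substitutes.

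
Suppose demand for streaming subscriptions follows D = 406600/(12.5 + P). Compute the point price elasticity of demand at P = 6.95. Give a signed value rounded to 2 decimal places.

dD/dP = −406600/(12.5 + P)² = -1074.8. At P = 6.95, D = 20904.9.
Ed = (dD/dP)·(P/D) = (-1074.8) × (6.95/20904.9) = -0.3573…

-0.36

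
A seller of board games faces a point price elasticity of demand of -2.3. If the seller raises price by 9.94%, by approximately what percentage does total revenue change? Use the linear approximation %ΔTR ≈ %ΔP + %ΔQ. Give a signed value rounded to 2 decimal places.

-12.92%

%ΔQ ≈ Ed × %ΔP = (-2.3) × (+9.94%) = -22.8620%
%ΔTR ≈ %ΔP + %ΔQ = (+9.94%) + (-22.8620%) = -12.9220%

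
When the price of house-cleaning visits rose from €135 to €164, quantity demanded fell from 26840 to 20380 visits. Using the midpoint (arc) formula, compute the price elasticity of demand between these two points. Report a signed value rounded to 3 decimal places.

%ΔQ = (20380 − 26840) / [(26840 + 20380)/2] = -6460/23610 = -0.273612…
%ΔP = (164 − 135) / [(135 + 164)/2] = 29/149.5 = 0.193979…
Arc Ed = %ΔQ / %ΔP = (-6460/23610) / (29/149.5) = -1.41052…

-1.411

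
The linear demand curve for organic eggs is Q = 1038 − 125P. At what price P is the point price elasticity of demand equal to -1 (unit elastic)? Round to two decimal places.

4.15

Ed = −125P/(1038 − 125P). Set this equal to -1:
125P = 1·(1038 − 125P) ⇒ 125P(1 + 1) = 1·1038
P = 1·1038 / (125·2) = 4.152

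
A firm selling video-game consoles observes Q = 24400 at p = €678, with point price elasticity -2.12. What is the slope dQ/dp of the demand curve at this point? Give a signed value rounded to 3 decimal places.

Ed = (dQ/dp)·(p/Q) ⇒ dQ/dp = Ed·Q/p = (-2.12)·24400/678 = -76.29498…

-76.295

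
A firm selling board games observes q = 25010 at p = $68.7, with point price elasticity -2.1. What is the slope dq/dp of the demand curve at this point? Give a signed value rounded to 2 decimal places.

-764.50

Ed = (dq/dp)·(p/q) ⇒ dq/dp = Ed·q/p = (-2.1)·25010/68.7 = -764.4978…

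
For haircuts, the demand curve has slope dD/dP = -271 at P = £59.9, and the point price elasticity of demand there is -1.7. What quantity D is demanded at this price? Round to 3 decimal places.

Ed = (dD/dP)·(P/D) ⇒ D = (dD/dP)·P/Ed = (-271)·59.9/(-1.7) = 9548.76470…

9548.765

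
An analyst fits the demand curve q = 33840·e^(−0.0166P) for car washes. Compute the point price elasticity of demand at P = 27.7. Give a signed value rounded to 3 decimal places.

-0.460

dq/dP = −0.0166·q = -354.684. At P = 27.7, q = 21366.5.
Ed = (dq/dP)·(P/q) = (-354.684) × (27.7/21366.5) = -0.45982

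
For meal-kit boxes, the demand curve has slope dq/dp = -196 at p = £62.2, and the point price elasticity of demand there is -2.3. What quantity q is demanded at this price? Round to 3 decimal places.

Ed = (dq/dp)·(p/q) ⇒ q = (dq/dp)·p/Ed = (-196)·62.2/(-2.3) = 5300.52173…

5300.522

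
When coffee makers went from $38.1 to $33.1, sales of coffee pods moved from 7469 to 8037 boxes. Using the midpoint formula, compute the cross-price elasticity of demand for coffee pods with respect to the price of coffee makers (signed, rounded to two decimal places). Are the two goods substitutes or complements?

%ΔQ_{coffee pods} = (8037 − 7469)/avg = 568/7753 = 0.073261…
%ΔP_{coffee makers} = (33.1 − 38.1)/avg = -5/35.6 = -0.140449…
E_cross = (568/7753) / (-5/35.6) = -0.5216…
E_cross < 0 ⇒ the goods are complements.

-0.52; complements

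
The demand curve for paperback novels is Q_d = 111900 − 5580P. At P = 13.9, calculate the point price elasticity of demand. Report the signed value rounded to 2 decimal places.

-2.26

dQ_d/dP = −5580. At P = 13.9, Q_d = 111900 − 5580(13.9) = 34338.
Ed = (dQ_d/dP)·(P/Q_d) = −5580 × (13.9/34338) = -2.2587…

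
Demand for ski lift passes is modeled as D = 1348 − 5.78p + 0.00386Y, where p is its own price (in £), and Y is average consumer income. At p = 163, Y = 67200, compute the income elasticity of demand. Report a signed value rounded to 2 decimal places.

At the given values, D = 1348 − 5.78(163) + 0.00386(67200) = 665.252.
∂D/∂Y = 0.00386.
E = (0.00386) × (67200/665.252) = 0.3899…

0.39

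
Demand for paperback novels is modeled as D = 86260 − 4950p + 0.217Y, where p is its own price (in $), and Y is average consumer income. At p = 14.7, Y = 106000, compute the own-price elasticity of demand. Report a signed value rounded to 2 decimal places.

-1.99

At the given values, D = 86260 − 4950(14.7) + 0.217(106000) = 36497.
∂D/∂p = −4950.
E = (-4950) × (14.7/36497) = -1.9937…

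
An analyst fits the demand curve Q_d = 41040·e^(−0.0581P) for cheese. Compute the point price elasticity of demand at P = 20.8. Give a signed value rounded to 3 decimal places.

-1.208

dQ_d/dP = −0.0581·Q_d = -712.11. At P = 20.8, Q_d = 12256.6.
Ed = (dQ_d/dP)·(P/Q_d) = (-712.11) × (20.8/12256.6) = -1.20848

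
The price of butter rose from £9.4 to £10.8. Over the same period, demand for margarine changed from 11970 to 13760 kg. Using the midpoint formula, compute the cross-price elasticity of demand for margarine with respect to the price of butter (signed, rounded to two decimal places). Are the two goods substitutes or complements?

%ΔQ_{margarine} = (13760 − 11970)/avg = 1790/12865 = 0.139137…
%ΔP_{butter} = (10.8 − 9.4)/avg = 1.4/10.1 = 0.138613…
E_cross = (1790/12865) / (1.4/10.1) = 1.0037…
E_cross > 0 ⇒ the goods are substitutes.

1.00; substitutes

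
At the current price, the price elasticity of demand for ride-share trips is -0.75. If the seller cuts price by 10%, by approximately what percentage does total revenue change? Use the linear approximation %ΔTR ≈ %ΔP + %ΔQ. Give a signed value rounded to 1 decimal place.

-2.5%

%ΔQ ≈ Ed × %ΔP = (-0.75) × (-10%) = +7.5000%
%ΔTR ≈ %ΔP + %ΔQ = (-10%) + (+7.5000%) = -2.5000%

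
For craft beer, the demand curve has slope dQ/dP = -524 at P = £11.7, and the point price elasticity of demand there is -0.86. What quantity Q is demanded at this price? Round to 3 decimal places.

7128.837

Ed = (dQ/dP)·(P/Q) ⇒ Q = (dQ/dP)·P/Ed = (-524)·11.7/(-0.86) = 7128.83720…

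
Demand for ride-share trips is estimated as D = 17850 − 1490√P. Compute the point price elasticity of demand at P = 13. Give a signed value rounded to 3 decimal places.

-0.215

dD/dP = −1490/(2√P) = -206.626. At P = 13, D = 12477.7.
Ed = (dD/dP)·(P/D) = (-206.626) × (13/12477.7) = -0.21527…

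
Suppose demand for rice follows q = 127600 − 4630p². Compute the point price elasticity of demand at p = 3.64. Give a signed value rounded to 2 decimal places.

dq/dp = −2·4630·p = -33706.4. At p = 3.64, q = 66254.352.
Ed = (dq/dp)·(p/q) = (-33706.4) × (3.64/66254.352) = -1.8518…

-1.85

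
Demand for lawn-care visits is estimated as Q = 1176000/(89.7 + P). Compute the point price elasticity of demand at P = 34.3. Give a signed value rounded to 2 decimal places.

-0.28

dQ/dP = −1176000/(89.7 + P)² = -76.4828. At P = 34.3, Q = 9483.87.
Ed = (dQ/dP)·(P/Q) = (-76.4828) × (34.3/9483.87) = -0.2766…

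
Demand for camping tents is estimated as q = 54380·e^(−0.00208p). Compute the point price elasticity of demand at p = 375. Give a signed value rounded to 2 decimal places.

-0.78

dq/dp = −0.00208·q = -51.8505. At p = 375, q = 24928.1.
Ed = (dq/dp)·(p/q) = (-51.8505) × (375/24928.1) = -0.78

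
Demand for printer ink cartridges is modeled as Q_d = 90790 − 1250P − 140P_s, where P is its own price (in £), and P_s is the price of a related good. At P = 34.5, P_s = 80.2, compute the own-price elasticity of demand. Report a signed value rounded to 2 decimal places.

-1.18

At the given values, Q_d = 90790 − 1250(34.5) − 140(80.2) = 36437.
∂Q_d/∂P = −1250.
E = (-1250) × (34.5/36437) = -1.1835…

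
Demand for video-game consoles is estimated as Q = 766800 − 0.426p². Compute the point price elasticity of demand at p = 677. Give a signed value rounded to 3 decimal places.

dQ/dp = −2·0.426·p = -576.804. At p = 677, Q = 571551.846.
Ed = (dQ/dp)·(p/Q) = (-576.804) × (677/571551.846) = -0.68322…

-0.683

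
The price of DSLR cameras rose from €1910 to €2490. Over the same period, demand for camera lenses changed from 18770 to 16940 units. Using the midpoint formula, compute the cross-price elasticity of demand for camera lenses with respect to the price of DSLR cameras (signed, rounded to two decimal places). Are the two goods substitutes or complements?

-0.39; complements

%ΔQ_{camera lenses} = (16940 − 18770)/avg = -1830/17855 = -0.102492…
%ΔP_{DSLR cameras} = (2490 − 1910)/avg = 580/2200 = 0.263636…
E_cross = (-1830/17855) / (580/2200) = -0.3887…
E_cross < 0 ⇒ the goods are complements.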